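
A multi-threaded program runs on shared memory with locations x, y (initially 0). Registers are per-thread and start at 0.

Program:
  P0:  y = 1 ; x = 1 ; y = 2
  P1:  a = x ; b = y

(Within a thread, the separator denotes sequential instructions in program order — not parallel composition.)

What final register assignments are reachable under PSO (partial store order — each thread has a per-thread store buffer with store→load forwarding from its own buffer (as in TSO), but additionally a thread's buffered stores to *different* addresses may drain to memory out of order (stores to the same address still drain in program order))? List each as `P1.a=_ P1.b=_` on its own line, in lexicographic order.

outcome vector order: (P1.a,P1.b)
|PSO outcomes| = 6

P1.a=0 P1.b=0
P1.a=0 P1.b=1
P1.a=0 P1.b=2
P1.a=1 P1.b=0
P1.a=1 P1.b=1
P1.a=1 P1.b=2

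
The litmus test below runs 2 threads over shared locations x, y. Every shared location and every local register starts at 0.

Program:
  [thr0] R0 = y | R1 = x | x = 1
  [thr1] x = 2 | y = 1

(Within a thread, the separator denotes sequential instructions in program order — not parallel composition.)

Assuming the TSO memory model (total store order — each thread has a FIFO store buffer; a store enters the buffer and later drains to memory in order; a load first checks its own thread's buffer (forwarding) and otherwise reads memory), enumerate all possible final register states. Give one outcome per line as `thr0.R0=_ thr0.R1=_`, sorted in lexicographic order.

outcome vector order: (thr0.R0,thr0.R1)
|TSO outcomes| = 3

thr0.R0=0 thr0.R1=0
thr0.R0=0 thr0.R1=2
thr0.R0=1 thr0.R1=2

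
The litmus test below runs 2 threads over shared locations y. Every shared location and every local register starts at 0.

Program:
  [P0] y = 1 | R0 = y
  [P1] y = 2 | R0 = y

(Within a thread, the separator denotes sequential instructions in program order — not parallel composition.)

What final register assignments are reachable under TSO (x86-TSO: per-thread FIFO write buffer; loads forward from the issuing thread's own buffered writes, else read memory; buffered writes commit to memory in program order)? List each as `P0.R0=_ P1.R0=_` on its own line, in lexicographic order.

outcome vector order: (P0.R0,P1.R0)
|TSO outcomes| = 3

P0.R0=1 P1.R0=1
P0.R0=1 P1.R0=2
P0.R0=2 P1.R0=2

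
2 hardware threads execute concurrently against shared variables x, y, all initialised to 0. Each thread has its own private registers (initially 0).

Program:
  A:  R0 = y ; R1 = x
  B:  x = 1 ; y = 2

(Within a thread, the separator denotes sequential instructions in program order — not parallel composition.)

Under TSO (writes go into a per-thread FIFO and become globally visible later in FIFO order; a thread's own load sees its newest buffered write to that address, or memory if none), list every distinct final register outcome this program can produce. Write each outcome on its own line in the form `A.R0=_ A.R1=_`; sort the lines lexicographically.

A.R0=0 A.R1=0
A.R0=0 A.R1=1
A.R0=2 A.R1=1

outcome vector order: (A.R0,A.R1)
|TSO outcomes| = 3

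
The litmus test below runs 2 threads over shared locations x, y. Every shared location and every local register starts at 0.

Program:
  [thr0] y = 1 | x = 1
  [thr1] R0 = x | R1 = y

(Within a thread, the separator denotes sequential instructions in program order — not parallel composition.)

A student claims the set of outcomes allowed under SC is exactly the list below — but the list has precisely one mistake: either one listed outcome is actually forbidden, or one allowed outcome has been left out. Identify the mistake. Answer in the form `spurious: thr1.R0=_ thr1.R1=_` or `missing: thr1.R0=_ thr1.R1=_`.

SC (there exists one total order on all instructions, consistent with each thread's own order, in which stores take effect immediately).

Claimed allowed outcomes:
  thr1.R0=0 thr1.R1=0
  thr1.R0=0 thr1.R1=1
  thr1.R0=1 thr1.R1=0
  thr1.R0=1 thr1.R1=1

spurious: thr1.R0=1 thr1.R1=0

outcome vector order: (thr1.R0,thr1.R1)
[SC] allowed = {00 01 11}
claimed∖SC = {10}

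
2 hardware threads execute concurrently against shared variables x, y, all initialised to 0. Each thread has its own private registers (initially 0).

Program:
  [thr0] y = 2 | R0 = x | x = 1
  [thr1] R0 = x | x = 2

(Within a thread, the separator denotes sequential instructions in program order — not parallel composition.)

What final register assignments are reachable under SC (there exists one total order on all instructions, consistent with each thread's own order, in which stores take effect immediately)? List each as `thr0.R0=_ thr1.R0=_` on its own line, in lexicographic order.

thr0.R0=0 thr1.R0=0
thr0.R0=0 thr1.R0=1
thr0.R0=2 thr1.R0=0

outcome vector order: (thr0.R0,thr1.R0)
|SC outcomes| = 3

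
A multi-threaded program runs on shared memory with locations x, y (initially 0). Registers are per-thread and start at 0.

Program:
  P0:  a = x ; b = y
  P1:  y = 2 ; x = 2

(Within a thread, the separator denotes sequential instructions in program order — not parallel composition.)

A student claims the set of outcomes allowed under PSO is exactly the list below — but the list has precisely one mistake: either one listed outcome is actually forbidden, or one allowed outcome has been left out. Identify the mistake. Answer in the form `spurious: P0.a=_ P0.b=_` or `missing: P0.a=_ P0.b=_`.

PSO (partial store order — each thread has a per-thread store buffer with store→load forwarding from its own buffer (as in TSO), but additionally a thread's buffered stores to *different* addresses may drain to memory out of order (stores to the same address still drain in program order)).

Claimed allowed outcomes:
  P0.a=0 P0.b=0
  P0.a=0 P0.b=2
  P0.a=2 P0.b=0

outcome vector order: (P0.a,P0.b)
[PSO] allowed = {0/0 0/2 2/0 2/2}
PSO∖claimed = {2/2}

missing: P0.a=2 P0.b=2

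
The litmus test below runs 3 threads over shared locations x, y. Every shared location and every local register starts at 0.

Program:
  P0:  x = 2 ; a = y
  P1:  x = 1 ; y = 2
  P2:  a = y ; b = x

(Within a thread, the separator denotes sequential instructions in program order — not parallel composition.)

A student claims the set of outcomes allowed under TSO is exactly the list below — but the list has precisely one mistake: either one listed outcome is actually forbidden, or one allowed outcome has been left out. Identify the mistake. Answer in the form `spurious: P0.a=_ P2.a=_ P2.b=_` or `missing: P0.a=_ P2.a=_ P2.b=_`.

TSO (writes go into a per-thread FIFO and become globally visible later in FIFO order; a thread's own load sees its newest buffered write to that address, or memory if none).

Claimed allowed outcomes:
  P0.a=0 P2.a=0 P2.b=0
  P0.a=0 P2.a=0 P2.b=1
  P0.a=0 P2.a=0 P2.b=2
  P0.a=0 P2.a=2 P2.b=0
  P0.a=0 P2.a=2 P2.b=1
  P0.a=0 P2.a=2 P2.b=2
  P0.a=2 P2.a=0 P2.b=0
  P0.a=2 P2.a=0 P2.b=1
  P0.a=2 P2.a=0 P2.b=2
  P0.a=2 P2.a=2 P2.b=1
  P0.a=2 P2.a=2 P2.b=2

spurious: P0.a=0 P2.a=2 P2.b=0

outcome vector order: (P0.a,P2.a,P2.b)
under TSO → 000, 001, 002, 021, 022, 200, 201, 202, 221, 222
claimed∖TSO = {020}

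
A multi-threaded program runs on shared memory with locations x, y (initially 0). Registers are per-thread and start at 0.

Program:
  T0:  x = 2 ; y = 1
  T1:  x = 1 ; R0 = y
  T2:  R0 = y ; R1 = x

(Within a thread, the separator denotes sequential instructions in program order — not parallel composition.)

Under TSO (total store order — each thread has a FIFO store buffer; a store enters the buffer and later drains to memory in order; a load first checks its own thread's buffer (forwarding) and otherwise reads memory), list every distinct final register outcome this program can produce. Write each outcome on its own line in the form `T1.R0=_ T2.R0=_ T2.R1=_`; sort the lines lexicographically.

outcome vector order: (T1.R0,T2.R0,T2.R1)
|TSO outcomes| = 10

T1.R0=0 T2.R0=0 T2.R1=0
T1.R0=0 T2.R0=0 T2.R1=1
T1.R0=0 T2.R0=0 T2.R1=2
T1.R0=0 T2.R0=1 T2.R1=1
T1.R0=0 T2.R0=1 T2.R1=2
T1.R0=1 T2.R0=0 T2.R1=0
T1.R0=1 T2.R0=0 T2.R1=1
T1.R0=1 T2.R0=0 T2.R1=2
T1.R0=1 T2.R0=1 T2.R1=1
T1.R0=1 T2.R0=1 T2.R1=2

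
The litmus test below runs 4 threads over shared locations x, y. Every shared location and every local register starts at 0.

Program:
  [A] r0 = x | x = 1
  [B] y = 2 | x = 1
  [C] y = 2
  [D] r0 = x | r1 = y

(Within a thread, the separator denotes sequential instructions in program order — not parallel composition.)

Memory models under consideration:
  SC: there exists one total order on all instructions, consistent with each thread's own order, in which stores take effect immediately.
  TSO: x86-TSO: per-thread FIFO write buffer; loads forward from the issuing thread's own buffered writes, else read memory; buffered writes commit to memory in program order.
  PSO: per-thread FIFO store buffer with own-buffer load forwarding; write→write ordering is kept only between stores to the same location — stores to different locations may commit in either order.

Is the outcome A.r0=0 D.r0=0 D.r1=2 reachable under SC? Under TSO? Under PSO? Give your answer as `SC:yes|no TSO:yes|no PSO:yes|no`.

outcome vector order: (A.r0,D.r0,D.r1)
[SC] allowed = {<0 0 0> <0 0 2> <0 1 0> <0 1 2> <1 0 0> <1 0 2> <1 1 2>}
[TSO] allowed = {<0 0 0> <0 0 2> <0 1 0> <0 1 2> <1 0 0> <1 0 2> <1 1 2>}
[PSO] allowed = {<0 0 0> <0 0 2> <0 1 0> <0 1 2> <1 0 0> <1 0 2> <1 1 0> <1 1 2>}
target <0 0 2> ∈ {SC,TSO,PSO}

SC:yes TSO:yes PSO:yes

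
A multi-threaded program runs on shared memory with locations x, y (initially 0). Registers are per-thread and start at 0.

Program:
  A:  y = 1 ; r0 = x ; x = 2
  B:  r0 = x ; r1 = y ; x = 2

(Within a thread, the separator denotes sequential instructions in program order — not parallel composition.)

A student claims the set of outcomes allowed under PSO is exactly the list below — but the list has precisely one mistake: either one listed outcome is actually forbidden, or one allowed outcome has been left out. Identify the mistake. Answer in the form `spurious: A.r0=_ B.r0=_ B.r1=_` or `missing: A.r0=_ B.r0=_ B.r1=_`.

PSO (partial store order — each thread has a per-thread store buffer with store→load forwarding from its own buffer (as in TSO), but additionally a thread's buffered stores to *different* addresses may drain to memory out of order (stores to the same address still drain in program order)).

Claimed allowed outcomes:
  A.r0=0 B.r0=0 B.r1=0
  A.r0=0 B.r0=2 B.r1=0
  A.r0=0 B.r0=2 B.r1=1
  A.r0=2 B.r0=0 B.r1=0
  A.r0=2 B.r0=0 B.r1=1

missing: A.r0=0 B.r0=0 B.r1=1

outcome vector order: (A.r0,B.r0,B.r1)
[PSO] allowed = {000 001 020 021 200 201}
PSO∖claimed = {001}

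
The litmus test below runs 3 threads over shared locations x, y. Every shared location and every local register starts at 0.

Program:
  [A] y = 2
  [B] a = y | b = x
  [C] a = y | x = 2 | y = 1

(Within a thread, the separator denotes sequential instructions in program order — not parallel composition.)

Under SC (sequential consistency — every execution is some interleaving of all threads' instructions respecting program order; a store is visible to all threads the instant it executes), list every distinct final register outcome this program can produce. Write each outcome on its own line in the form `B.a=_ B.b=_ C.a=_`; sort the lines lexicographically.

B.a=0 B.b=0 C.a=0
B.a=0 B.b=0 C.a=2
B.a=0 B.b=2 C.a=0
B.a=0 B.b=2 C.a=2
B.a=1 B.b=2 C.a=0
B.a=1 B.b=2 C.a=2
B.a=2 B.b=0 C.a=0
B.a=2 B.b=0 C.a=2
B.a=2 B.b=2 C.a=0
B.a=2 B.b=2 C.a=2

outcome vector order: (B.a,B.b,C.a)
|SC outcomes| = 10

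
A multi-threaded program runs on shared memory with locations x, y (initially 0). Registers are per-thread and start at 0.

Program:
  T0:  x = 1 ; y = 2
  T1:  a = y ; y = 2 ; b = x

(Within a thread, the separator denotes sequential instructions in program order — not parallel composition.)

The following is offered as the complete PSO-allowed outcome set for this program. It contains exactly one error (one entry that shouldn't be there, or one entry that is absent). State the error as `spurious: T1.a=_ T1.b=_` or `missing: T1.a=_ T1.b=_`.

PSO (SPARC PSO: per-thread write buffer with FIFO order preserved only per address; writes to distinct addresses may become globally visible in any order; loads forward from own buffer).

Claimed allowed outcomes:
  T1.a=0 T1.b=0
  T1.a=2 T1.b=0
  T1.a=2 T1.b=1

missing: T1.a=0 T1.b=1

outcome vector order: (T1.a,T1.b)
PSO (4): 0/0; 0/1; 2/0; 2/1
PSO∖claimed = {0/1}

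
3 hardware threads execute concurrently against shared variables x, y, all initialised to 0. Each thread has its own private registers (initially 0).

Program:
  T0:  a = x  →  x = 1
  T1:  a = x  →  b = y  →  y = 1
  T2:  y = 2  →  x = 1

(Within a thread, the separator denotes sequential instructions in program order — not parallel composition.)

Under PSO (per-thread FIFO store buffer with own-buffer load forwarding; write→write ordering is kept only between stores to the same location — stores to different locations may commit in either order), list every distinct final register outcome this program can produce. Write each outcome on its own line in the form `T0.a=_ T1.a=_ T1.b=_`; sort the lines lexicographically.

T0.a=0 T1.a=0 T1.b=0
T0.a=0 T1.a=0 T1.b=2
T0.a=0 T1.a=1 T1.b=0
T0.a=0 T1.a=1 T1.b=2
T0.a=1 T1.a=0 T1.b=0
T0.a=1 T1.a=0 T1.b=2
T0.a=1 T1.a=1 T1.b=0
T0.a=1 T1.a=1 T1.b=2

outcome vector order: (T0.a,T1.a,T1.b)
|PSO outcomes| = 8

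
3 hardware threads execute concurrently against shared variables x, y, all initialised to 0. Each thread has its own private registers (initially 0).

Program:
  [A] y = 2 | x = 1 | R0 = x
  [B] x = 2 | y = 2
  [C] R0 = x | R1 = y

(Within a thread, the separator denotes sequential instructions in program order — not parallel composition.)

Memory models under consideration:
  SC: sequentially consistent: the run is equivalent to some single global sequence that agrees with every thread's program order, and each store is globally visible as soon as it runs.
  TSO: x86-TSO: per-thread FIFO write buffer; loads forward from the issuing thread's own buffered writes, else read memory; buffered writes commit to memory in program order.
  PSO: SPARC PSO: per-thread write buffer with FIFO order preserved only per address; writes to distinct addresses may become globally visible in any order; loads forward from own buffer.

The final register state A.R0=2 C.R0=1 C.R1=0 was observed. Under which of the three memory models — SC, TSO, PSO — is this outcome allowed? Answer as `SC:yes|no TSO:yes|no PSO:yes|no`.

SC:no TSO:no PSO:yes

outcome vector order: (A.R0,C.R0,C.R1)
under SC → (1,0,0); (1,0,2); (1,1,2); (1,2,0); (1,2,2); (2,0,0); (2,0,2); (2,1,2); (2,2,2)
under TSO → (1,0,0); (1,0,2); (1,1,2); (1,2,0); (1,2,2); (2,0,0); (2,0,2); (2,1,2); (2,2,2)
under PSO → (1,0,0); (1,0,2); (1,1,0); (1,1,2); (1,2,0); (1,2,2); (2,0,0); (2,0,2); (2,1,0); (2,1,2); (2,2,0); (2,2,2)
target (2,1,0) ∈ {PSO}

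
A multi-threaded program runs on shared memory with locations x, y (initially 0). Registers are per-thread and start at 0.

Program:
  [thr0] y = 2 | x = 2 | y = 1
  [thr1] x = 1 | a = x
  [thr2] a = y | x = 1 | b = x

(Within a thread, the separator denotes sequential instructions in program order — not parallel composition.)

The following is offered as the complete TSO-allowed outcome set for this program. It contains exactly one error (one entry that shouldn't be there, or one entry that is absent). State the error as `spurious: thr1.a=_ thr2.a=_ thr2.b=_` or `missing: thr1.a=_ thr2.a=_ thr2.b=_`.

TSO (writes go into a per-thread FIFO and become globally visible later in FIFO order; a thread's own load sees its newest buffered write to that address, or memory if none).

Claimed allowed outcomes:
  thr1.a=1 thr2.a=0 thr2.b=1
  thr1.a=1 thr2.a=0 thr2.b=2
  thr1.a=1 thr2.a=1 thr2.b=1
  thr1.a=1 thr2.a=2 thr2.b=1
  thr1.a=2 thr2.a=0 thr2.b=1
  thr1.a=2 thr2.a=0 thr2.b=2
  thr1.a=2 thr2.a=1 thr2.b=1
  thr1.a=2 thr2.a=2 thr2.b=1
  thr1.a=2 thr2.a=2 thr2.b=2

missing: thr1.a=1 thr2.a=2 thr2.b=2

outcome vector order: (thr1.a,thr2.a,thr2.b)
[TSO] allowed = {(1,0,1), (1,0,2), (1,1,1), (1,2,1), (1,2,2), (2,0,1), (2,0,2), (2,1,1), (2,2,1), (2,2,2)}
TSO∖claimed = {(1,2,2)}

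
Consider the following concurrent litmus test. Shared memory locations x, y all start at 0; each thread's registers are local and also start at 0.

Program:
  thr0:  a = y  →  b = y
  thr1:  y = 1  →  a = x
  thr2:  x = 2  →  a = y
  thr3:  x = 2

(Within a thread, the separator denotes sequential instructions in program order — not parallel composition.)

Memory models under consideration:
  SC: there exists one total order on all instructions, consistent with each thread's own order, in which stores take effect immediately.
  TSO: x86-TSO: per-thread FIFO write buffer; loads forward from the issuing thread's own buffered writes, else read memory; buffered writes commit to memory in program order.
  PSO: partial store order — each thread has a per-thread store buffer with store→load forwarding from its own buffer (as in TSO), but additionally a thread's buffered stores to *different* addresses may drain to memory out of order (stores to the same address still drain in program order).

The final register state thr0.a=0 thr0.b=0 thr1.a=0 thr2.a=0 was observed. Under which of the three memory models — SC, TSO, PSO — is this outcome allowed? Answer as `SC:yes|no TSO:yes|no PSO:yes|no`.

outcome vector order: (thr0.a,thr0.b,thr1.a,thr2.a)
SC (9): (0,0,0,1) (0,0,2,0) (0,0,2,1) (0,1,0,1) (0,1,2,0) (0,1,2,1) (1,1,0,1) (1,1,2,0) (1,1,2,1)
TSO (12): (0,0,0,0) (0,0,0,1) (0,0,2,0) (0,0,2,1) (0,1,0,0) (0,1,0,1) (0,1,2,0) (0,1,2,1) (1,1,0,0) (1,1,0,1) (1,1,2,0) (1,1,2,1)
PSO (12): (0,0,0,0) (0,0,0,1) (0,0,2,0) (0,0,2,1) (0,1,0,0) (0,1,0,1) (0,1,2,0) (0,1,2,1) (1,1,0,0) (1,1,0,1) (1,1,2,0) (1,1,2,1)
target (0,0,0,0) ∈ {TSO,PSO}

SC:no TSO:yes PSO:yes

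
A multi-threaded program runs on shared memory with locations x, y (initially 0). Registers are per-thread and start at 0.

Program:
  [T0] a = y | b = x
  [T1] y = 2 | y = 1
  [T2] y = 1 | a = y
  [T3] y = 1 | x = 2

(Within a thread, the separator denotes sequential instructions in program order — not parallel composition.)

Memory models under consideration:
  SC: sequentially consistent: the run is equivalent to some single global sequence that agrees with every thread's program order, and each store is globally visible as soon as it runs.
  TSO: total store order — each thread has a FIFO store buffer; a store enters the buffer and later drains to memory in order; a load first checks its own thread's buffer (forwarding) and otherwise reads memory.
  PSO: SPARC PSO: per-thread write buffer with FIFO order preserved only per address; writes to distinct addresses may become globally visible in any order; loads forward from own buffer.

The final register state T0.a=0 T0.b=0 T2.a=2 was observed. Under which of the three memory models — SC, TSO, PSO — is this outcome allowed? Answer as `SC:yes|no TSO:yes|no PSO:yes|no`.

outcome vector order: (T0.a,T0.b,T2.a)
SC: 12 outcomes — {<0 0 1>, <0 0 2>, <0 2 1>, <0 2 2>, <1 0 1>, <1 0 2>, <1 2 1>, <1 2 2>, <2 0 1>, <2 0 2>, <2 2 1>, <2 2 2>}
TSO: 12 outcomes — {<0 0 1>, <0 0 2>, <0 2 1>, <0 2 2>, <1 0 1>, <1 0 2>, <1 2 1>, <1 2 2>, <2 0 1>, <2 0 2>, <2 2 1>, <2 2 2>}
PSO: 12 outcomes — {<0 0 1>, <0 0 2>, <0 2 1>, <0 2 2>, <1 0 1>, <1 0 2>, <1 2 1>, <1 2 2>, <2 0 1>, <2 0 2>, <2 2 1>, <2 2 2>}
target <0 0 2> ∈ {SC,TSO,PSO}

SC:yes TSO:yes PSO:yes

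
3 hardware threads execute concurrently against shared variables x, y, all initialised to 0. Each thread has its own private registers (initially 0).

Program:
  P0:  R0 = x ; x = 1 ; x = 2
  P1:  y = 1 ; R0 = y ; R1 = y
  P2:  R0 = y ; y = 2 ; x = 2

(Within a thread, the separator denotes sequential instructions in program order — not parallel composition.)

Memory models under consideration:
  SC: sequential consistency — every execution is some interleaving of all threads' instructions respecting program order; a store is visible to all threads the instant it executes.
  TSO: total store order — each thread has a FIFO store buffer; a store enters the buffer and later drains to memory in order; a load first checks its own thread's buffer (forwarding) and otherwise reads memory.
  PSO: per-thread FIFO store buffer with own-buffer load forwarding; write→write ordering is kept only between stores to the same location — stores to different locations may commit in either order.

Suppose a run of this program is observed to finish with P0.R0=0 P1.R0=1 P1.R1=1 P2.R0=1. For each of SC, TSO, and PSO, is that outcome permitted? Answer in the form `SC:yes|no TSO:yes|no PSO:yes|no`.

outcome vector order: (P0.R0,P1.R0,P1.R1,P2.R0)
[SC] allowed = {(0,1,1,0); (0,1,1,1); (0,1,2,0); (0,1,2,1); (0,2,2,0); (0,2,2,1); (2,1,1,0); (2,1,1,1); (2,1,2,0); (2,1,2,1); (2,2,2,0); (2,2,2,1)}
[TSO] allowed = {(0,1,1,0); (0,1,1,1); (0,1,2,0); (0,1,2,1); (0,2,2,0); (0,2,2,1); (2,1,1,0); (2,1,1,1); (2,1,2,0); (2,1,2,1); (2,2,2,0); (2,2,2,1)}
[PSO] allowed = {(0,1,1,0); (0,1,1,1); (0,1,2,0); (0,1,2,1); (0,2,2,0); (0,2,2,1); (2,1,1,0); (2,1,1,1); (2,1,2,0); (2,1,2,1); (2,2,2,0); (2,2,2,1)}
target (0,1,1,1) ∈ {SC,TSO,PSO}

SC:yes TSO:yes PSO:yes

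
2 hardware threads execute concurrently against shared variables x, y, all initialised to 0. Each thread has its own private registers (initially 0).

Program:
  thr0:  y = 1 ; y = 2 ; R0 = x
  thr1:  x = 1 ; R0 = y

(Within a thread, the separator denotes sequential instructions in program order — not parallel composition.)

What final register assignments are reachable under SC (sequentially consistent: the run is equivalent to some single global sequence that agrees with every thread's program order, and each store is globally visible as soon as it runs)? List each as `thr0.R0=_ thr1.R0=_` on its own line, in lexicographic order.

outcome vector order: (thr0.R0,thr1.R0)
|SC outcomes| = 4

thr0.R0=0 thr1.R0=2
thr0.R0=1 thr1.R0=0
thr0.R0=1 thr1.R0=1
thr0.R0=1 thr1.R0=2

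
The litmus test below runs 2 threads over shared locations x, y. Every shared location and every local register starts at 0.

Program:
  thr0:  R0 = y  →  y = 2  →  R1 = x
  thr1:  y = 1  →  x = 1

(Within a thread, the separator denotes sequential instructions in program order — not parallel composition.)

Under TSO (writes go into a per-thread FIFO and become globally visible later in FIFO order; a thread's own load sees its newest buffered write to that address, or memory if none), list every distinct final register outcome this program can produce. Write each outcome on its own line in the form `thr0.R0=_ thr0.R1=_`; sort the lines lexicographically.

thr0.R0=0 thr0.R1=0
thr0.R0=0 thr0.R1=1
thr0.R0=1 thr0.R1=0
thr0.R0=1 thr0.R1=1

outcome vector order: (thr0.R0,thr0.R1)
|TSO outcomes| = 4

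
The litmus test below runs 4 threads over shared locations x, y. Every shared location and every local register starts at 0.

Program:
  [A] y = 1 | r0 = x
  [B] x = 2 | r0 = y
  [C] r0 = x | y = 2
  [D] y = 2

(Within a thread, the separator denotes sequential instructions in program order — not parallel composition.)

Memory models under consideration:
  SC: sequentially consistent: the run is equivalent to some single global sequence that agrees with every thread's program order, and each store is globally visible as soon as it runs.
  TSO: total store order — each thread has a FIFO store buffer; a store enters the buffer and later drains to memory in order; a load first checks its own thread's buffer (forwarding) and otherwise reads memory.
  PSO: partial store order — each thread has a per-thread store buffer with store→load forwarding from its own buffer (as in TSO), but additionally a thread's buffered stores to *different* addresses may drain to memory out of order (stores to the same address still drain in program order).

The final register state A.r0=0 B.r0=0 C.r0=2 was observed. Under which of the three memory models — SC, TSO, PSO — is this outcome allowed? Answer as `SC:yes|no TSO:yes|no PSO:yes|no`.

outcome vector order: (A.r0,B.r0,C.r0)
[SC] allowed = {<0 1 0>, <0 1 2>, <0 2 0>, <0 2 2>, <2 0 0>, <2 0 2>, <2 1 0>, <2 1 2>, <2 2 0>, <2 2 2>}
[TSO] allowed = {<0 0 0>, <0 0 2>, <0 1 0>, <0 1 2>, <0 2 0>, <0 2 2>, <2 0 0>, <2 0 2>, <2 1 0>, <2 1 2>, <2 2 0>, <2 2 2>}
[PSO] allowed = {<0 0 0>, <0 0 2>, <0 1 0>, <0 1 2>, <0 2 0>, <0 2 2>, <2 0 0>, <2 0 2>, <2 1 0>, <2 1 2>, <2 2 0>, <2 2 2>}
target <0 0 2> ∈ {TSO,PSO}

SC:no TSO:yes PSO:yes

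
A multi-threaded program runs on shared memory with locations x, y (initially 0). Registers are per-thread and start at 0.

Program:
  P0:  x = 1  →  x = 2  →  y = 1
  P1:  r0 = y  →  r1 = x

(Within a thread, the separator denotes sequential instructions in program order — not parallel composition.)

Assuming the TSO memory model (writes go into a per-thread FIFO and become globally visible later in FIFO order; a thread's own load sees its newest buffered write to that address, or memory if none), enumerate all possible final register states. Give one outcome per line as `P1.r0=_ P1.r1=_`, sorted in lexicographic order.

outcome vector order: (P1.r0,P1.r1)
|TSO outcomes| = 4

P1.r0=0 P1.r1=0
P1.r0=0 P1.r1=1
P1.r0=0 P1.r1=2
P1.r0=1 P1.r1=2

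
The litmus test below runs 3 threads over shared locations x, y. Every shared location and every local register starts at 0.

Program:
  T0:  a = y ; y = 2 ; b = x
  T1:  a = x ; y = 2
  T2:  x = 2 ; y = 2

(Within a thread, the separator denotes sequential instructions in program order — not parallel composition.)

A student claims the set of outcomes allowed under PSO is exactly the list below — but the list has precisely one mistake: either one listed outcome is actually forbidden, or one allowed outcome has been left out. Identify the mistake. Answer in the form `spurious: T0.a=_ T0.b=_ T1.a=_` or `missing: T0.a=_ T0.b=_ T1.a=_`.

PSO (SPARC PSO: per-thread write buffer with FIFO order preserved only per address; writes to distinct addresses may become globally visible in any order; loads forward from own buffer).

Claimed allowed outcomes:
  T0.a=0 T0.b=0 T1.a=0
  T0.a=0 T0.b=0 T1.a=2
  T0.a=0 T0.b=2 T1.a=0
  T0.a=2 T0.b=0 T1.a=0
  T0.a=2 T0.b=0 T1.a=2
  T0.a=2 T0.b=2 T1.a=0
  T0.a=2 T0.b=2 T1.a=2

outcome vector order: (T0.a,T0.b,T1.a)
under PSO → 000, 002, 020, 022, 200, 202, 220, 222
PSO∖claimed = {022}

missing: T0.a=0 T0.b=2 T1.a=2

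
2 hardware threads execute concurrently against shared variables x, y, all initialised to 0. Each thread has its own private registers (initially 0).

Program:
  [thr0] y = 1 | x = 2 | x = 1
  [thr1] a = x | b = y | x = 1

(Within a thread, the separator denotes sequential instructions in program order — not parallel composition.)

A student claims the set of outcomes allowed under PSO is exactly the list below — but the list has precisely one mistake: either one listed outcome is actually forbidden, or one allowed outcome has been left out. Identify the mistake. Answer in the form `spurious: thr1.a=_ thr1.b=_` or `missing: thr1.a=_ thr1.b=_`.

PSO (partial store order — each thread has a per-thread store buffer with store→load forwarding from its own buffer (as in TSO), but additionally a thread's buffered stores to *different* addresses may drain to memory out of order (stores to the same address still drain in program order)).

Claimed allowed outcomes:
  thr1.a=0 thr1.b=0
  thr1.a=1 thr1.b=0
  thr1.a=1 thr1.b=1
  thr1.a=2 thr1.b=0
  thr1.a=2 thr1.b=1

outcome vector order: (thr1.a,thr1.b)
PSO: 6 outcomes — {00 01 10 11 20 21}
PSO∖claimed = {01}

missing: thr1.a=0 thr1.b=1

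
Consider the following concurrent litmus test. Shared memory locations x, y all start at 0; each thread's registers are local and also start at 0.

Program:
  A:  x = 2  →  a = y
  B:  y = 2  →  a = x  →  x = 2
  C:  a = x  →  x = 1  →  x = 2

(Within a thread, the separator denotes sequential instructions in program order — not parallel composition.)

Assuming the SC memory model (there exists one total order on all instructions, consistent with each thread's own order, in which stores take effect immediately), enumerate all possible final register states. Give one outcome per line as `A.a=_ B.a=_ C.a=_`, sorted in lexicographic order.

A.a=0 B.a=1 C.a=0
A.a=0 B.a=1 C.a=2
A.a=0 B.a=2 C.a=0
A.a=0 B.a=2 C.a=2
A.a=2 B.a=0 C.a=0
A.a=2 B.a=0 C.a=2
A.a=2 B.a=1 C.a=0
A.a=2 B.a=1 C.a=2
A.a=2 B.a=2 C.a=0
A.a=2 B.a=2 C.a=2

outcome vector order: (A.a,B.a,C.a)
|SC outcomes| = 10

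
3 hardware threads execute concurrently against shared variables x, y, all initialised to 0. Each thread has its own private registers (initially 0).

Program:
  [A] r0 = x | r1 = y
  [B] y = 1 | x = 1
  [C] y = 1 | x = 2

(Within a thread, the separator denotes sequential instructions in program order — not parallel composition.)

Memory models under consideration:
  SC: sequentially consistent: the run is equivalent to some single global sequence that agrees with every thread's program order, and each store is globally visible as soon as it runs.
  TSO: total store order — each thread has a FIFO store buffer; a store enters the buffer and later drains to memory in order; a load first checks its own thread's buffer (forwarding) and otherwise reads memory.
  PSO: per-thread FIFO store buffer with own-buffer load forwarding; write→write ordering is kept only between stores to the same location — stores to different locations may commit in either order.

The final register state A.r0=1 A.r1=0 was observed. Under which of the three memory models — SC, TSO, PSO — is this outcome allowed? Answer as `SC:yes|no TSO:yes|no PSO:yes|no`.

outcome vector order: (A.r0,A.r1)
under SC → 00, 01, 11, 21
under TSO → 00, 01, 11, 21
under PSO → 00, 01, 10, 11, 20, 21
target 10 ∈ {PSO}

SC:no TSO:no PSO:yes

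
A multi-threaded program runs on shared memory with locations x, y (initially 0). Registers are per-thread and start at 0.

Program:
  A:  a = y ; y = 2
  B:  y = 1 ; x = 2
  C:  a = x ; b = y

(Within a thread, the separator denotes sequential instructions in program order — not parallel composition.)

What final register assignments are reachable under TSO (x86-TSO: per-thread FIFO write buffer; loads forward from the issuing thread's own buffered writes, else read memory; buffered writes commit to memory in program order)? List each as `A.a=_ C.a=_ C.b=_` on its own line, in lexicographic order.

A.a=0 C.a=0 C.b=0
A.a=0 C.a=0 C.b=1
A.a=0 C.a=0 C.b=2
A.a=0 C.a=2 C.b=1
A.a=0 C.a=2 C.b=2
A.a=1 C.a=0 C.b=0
A.a=1 C.a=0 C.b=1
A.a=1 C.a=0 C.b=2
A.a=1 C.a=2 C.b=1
A.a=1 C.a=2 C.b=2

outcome vector order: (A.a,C.a,C.b)
|TSO outcomes| = 10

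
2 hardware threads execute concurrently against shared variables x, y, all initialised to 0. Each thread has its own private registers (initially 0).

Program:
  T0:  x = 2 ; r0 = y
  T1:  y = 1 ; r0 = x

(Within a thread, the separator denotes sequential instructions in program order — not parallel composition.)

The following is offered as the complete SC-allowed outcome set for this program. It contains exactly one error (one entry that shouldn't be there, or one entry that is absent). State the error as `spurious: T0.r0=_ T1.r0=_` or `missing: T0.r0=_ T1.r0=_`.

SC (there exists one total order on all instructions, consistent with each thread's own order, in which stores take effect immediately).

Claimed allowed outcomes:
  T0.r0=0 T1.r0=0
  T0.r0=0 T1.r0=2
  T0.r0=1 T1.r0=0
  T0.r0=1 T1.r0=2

spurious: T0.r0=0 T1.r0=0

outcome vector order: (T0.r0,T1.r0)
SC: 3 outcomes — {<0 2>; <1 0>; <1 2>}
claimed∖SC = {<0 0>}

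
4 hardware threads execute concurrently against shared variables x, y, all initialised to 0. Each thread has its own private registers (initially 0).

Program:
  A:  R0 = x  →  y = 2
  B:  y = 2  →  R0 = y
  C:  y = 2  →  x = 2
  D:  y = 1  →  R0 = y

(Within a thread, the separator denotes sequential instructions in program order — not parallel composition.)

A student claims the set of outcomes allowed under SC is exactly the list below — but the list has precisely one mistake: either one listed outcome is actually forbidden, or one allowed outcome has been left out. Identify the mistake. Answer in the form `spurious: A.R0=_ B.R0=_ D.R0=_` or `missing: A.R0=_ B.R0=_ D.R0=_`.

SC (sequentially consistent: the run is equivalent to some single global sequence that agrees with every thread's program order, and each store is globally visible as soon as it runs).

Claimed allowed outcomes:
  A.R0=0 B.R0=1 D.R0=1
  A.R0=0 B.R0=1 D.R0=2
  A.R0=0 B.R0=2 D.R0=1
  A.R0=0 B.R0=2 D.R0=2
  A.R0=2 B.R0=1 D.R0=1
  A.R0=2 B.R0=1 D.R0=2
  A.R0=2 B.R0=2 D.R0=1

missing: A.R0=2 B.R0=2 D.R0=2

outcome vector order: (A.R0,B.R0,D.R0)
[SC] allowed = {0/1/1 0/1/2 0/2/1 0/2/2 2/1/1 2/1/2 2/2/1 2/2/2}
SC∖claimed = {2/2/2}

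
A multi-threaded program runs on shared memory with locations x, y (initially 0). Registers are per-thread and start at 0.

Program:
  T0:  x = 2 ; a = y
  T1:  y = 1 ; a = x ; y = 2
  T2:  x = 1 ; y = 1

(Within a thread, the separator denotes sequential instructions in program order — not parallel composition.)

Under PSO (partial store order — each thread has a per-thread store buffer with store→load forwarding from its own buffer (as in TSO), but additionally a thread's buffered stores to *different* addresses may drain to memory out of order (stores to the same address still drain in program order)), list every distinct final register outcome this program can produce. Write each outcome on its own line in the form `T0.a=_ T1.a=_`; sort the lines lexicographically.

T0.a=0 T1.a=0
T0.a=0 T1.a=1
T0.a=0 T1.a=2
T0.a=1 T1.a=0
T0.a=1 T1.a=1
T0.a=1 T1.a=2
T0.a=2 T1.a=0
T0.a=2 T1.a=1
T0.a=2 T1.a=2

outcome vector order: (T0.a,T1.a)
|PSO outcomes| = 9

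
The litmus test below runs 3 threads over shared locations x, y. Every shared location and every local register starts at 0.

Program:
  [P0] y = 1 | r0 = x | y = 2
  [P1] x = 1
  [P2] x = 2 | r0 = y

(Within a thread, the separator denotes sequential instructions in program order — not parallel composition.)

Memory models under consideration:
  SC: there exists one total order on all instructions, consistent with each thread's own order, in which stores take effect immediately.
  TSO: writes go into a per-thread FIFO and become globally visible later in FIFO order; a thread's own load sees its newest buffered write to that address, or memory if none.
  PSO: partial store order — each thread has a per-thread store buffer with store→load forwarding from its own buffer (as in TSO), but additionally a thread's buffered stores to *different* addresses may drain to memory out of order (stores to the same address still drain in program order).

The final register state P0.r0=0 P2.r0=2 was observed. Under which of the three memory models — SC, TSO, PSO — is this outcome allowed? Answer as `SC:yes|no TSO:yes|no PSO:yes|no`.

SC:yes TSO:yes PSO:yes

outcome vector order: (P0.r0,P2.r0)
[SC] allowed = {01, 02, 10, 11, 12, 20, 21, 22}
[TSO] allowed = {00, 01, 02, 10, 11, 12, 20, 21, 22}
[PSO] allowed = {00, 01, 02, 10, 11, 12, 20, 21, 22}
target 02 ∈ {SC,TSO,PSO}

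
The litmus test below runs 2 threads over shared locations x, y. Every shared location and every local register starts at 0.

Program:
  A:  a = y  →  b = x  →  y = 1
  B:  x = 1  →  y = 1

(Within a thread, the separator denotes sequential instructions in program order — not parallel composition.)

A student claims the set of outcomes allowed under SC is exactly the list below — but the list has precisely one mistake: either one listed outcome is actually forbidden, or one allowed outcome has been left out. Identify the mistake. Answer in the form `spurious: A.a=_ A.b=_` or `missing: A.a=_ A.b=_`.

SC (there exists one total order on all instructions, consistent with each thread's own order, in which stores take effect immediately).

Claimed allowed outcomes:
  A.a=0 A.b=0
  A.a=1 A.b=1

outcome vector order: (A.a,A.b)
under SC → (0,0), (0,1), (1,1)
SC∖claimed = {(0,1)}

missing: A.a=0 A.b=1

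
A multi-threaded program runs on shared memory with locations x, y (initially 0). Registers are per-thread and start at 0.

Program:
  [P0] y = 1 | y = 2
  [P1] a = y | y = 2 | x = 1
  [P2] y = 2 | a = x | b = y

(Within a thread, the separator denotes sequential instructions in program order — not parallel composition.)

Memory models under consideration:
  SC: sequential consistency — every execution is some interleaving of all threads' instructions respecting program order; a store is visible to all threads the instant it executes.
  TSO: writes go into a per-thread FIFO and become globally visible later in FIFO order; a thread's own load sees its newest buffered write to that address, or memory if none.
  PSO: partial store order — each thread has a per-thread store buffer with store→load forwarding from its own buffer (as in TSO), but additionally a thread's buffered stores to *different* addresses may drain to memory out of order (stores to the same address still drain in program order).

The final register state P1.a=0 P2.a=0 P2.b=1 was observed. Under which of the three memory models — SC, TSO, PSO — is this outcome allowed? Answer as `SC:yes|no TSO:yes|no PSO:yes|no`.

outcome vector order: (P1.a,P2.a,P2.b)
SC (11): <0 0 1> <0 0 2> <0 1 1> <0 1 2> <1 0 1> <1 0 2> <1 1 2> <2 0 1> <2 0 2> <2 1 1> <2 1 2>
TSO (11): <0 0 1> <0 0 2> <0 1 1> <0 1 2> <1 0 1> <1 0 2> <1 1 2> <2 0 1> <2 0 2> <2 1 1> <2 1 2>
PSO (12): <0 0 1> <0 0 2> <0 1 1> <0 1 2> <1 0 1> <1 0 2> <1 1 1> <1 1 2> <2 0 1> <2 0 2> <2 1 1> <2 1 2>
target <0 0 1> ∈ {SC,TSO,PSO}

SC:yes TSO:yes PSO:yes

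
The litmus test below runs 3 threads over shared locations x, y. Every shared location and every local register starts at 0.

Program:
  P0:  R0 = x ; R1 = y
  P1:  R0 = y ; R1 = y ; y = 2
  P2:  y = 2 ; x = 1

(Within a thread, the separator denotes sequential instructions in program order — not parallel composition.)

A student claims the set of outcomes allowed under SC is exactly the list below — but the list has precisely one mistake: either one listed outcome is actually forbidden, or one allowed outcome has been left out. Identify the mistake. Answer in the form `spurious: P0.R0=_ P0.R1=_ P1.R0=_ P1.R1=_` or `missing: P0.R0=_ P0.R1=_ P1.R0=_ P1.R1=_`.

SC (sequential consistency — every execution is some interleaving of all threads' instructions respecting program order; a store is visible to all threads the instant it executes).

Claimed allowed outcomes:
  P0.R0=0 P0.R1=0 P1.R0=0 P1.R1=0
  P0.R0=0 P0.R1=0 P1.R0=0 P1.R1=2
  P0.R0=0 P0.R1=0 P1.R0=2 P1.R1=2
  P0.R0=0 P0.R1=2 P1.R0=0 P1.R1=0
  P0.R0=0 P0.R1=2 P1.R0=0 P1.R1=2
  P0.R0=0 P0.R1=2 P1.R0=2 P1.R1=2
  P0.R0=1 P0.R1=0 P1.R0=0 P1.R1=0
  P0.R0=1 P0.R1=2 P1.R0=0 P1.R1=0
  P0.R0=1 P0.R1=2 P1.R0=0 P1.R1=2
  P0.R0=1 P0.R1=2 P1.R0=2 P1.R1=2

spurious: P0.R0=1 P0.R1=0 P1.R0=0 P1.R1=0

outcome vector order: (P0.R0,P0.R1,P1.R0,P1.R1)
under SC → <0 0 0 0> <0 0 0 2> <0 0 2 2> <0 2 0 0> <0 2 0 2> <0 2 2 2> <1 2 0 0> <1 2 0 2> <1 2 2 2>
claimed∖SC = {<1 0 0 0>}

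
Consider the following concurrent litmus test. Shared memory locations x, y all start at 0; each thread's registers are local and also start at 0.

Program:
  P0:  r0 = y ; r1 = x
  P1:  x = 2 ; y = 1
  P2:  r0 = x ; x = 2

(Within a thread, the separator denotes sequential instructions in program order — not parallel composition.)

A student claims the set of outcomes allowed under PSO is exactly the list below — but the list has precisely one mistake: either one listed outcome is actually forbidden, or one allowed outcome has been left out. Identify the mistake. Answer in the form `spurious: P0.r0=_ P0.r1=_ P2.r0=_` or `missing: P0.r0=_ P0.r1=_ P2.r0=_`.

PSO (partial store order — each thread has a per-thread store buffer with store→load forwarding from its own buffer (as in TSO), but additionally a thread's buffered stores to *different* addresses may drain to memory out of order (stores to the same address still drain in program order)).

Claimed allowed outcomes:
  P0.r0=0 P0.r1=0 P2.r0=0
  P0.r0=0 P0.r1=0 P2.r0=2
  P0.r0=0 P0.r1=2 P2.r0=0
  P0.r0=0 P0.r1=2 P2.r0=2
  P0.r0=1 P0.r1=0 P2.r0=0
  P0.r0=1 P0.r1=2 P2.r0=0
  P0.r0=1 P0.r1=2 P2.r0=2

missing: P0.r0=1 P0.r1=0 P2.r0=2

outcome vector order: (P0.r0,P0.r1,P2.r0)
[PSO] allowed = {(0,0,0), (0,0,2), (0,2,0), (0,2,2), (1,0,0), (1,0,2), (1,2,0), (1,2,2)}
PSO∖claimed = {(1,0,2)}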